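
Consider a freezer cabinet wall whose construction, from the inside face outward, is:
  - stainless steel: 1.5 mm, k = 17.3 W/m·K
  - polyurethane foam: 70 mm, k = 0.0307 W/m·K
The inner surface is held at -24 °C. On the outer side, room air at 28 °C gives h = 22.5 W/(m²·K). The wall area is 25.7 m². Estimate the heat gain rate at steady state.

Thermal resistances in series:
R_stainless steel = L/(kA) = 0.0015/(17.3×25.7) = 3.374×10^-6 K/W
R_polyurethane foam = L/(kA) = 0.07/(0.0307×25.7) = 0.08872 K/W
R_outer film = 1/(h_o·A) = 1/(22.5×25.7) = 0.001729 K/W
R_total = 0.09045 K/W
Q = ΔT / R_total = 52 / 0.09045

Q ≈ 575 W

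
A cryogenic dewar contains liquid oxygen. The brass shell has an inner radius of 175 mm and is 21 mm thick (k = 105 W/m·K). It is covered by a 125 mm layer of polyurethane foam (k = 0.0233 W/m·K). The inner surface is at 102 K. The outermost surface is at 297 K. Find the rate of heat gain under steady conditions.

Radial (spherical) resistances in series:
R_brass shell = (1/0.175 − 1/0.196)/(4π×105) = 4.64×10^-4 K/W
R_polyurethane foam = (1/0.196 − 1/0.321)/(4π×0.0233) = 6.786 K/W
R_total = 6.786 K/W
Q = ΔT/R_total = 195/6.786

Q ≈ 28.7 W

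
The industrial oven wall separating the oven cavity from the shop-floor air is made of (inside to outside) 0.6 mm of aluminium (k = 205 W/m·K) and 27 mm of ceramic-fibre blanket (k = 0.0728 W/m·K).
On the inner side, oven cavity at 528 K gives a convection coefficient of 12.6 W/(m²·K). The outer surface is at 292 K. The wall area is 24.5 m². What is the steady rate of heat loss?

Model the wall as resistances in series:
R_inner film = 1/(h_i·A) = 1/(12.6×24.5) = 0.003239 K/W
R_aluminium = L/(kA) = 0.0006/(205×24.5) = 1.195×10^-7 K/W
R_ceramic-fibre blanket = L/(kA) = 0.027/(0.0728×24.5) = 0.01514 K/W
R_total = 0.01838 K/W
Q = ΔT / R_total = 236 / 0.01838

Q ≈ 12800 W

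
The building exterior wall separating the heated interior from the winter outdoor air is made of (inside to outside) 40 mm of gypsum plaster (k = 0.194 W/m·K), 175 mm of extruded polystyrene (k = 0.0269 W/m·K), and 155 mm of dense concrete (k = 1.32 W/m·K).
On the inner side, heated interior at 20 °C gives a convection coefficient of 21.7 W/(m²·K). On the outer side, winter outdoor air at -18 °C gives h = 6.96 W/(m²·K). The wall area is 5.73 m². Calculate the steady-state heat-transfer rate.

Q ≈ 31 W

Model the wall as resistances in series:
R_inner film = 1/(h_i·A) = 1/(21.7×5.73) = 0.008042 K/W
R_gypsum plaster = L/(kA) = 0.04/(0.194×5.73) = 0.03598 K/W
R_extruded polystyrene = L/(kA) = 0.175/(0.0269×5.73) = 1.135 K/W
R_dense concrete = L/(kA) = 0.155/(1.32×5.73) = 0.02049 K/W
R_outer film = 1/(h_o·A) = 1/(6.96×5.73) = 0.02507 K/W
R_total = 1.225 K/W
Q = ΔT / R_total = 38 / 1.225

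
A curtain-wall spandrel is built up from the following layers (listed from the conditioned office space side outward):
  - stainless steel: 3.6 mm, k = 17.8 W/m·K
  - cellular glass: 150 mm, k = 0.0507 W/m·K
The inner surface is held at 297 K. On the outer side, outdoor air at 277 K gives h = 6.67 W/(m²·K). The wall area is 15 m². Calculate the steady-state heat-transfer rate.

Model the wall as resistances in series:
R_stainless steel = L/(kA) = 0.0036/(17.8×15) = 1.348×10^-5 K/W
R_cellular glass = L/(kA) = 0.15/(0.0507×15) = 0.1972 K/W
R_outer film = 1/(h_o·A) = 1/(6.67×15) = 0.009995 K/W
R_total = 0.2072 K/W
Q = ΔT / R_total = 20 / 0.2072

Q ≈ 96.5 W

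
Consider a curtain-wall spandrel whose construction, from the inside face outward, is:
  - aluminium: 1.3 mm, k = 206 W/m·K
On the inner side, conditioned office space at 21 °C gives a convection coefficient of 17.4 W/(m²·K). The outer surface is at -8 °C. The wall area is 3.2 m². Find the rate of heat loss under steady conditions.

Using the resistance-network approach (series):
R_inner film = 1/(h_i·A) = 1/(17.4×3.2) = 0.01796 K/W
R_aluminium = L/(kA) = 0.0013/(206×3.2) = 1.972×10^-6 K/W
R_total = 0.01796 K/W
Q = ΔT / R_total = 29 / 0.01796

Q ≈ 1610 W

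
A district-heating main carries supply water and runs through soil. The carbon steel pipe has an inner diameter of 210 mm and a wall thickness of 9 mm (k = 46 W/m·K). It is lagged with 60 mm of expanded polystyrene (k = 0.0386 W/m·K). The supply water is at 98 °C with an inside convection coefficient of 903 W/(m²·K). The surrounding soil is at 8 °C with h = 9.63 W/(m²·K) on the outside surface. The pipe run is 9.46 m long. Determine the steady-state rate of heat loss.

Cylindrical conduction, so R = ln(r₂/r₁)/(2πkL) per layer, in series:
R_inner film = 1/(h_i·2πr₁L) = 1/(903×2π×0.105×9.46) = 1.774×10^-4 K/W
R_carbon steel pipe wall = ln(114/105)/(2π×46×9.46) = 3.008×10^-5 K/W
R_expanded polystyrene = ln(174/114)/(2π×0.0386×9.46) = 0.1843 K/W
R_outer film = 1/(h_o·2πr_oL) = 1/(9.63×2π×0.174×9.46) = 0.01004 K/W
R_total = 0.1946 K/W
Q = ΔT/R_total = 90/0.1946

Q ≈ 463 W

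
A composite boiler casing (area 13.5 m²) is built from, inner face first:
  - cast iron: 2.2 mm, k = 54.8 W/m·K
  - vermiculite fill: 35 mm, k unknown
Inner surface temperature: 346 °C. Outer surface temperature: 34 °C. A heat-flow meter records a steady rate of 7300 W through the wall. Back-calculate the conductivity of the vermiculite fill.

Series thermal resistances:
R_cast iron = L/(kA) = 0.0022/(54.8×13.5) = 2.974×10^-6 K/W
Sum of known resistances R_other = 2.974×10^-6 K/W
Total R = ΔT/Q = 312/7300 = 0.04274 K/W
R_vermiculite fill = R_total − R_other = 0.04274 K/W
k = L/(R·A) = 0.035/(0.04274×13.5)

k ≈ 0.0607 W/(m·K)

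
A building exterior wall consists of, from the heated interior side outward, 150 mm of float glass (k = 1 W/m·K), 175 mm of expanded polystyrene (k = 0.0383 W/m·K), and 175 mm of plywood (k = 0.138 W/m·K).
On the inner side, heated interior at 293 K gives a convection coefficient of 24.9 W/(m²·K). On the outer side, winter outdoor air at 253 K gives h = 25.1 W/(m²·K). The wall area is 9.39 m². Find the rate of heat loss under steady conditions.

Q ≈ 61.9 W

Series thermal resistances:
R_inner film = 1/(h_i·A) = 1/(24.9×9.39) = 0.004277 K/W
R_float glass = L/(kA) = 0.15/(1×9.39) = 0.01597 K/W
R_expanded polystyrene = L/(kA) = 0.175/(0.0383×9.39) = 0.4866 K/W
R_plywood = L/(kA) = 0.175/(0.138×9.39) = 0.135 K/W
R_outer film = 1/(h_o·A) = 1/(25.1×9.39) = 0.004243 K/W
R_total = 0.6461 K/W
Q = ΔT / R_total = 40 / 0.6461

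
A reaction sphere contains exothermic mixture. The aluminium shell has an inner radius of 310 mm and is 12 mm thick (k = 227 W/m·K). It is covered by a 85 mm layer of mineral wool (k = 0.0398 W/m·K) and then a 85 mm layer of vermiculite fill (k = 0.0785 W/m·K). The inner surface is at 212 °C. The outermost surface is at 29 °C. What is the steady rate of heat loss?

Q ≈ 106 W

Spherical conduction: R = (1/r_in − 1/r_out)/(4πk) per layer; series-sum.
R_aluminium shell = (1/0.31 − 1/0.322)/(4π×227) = 4.214×10^-5 K/W
R_mineral wool = (1/0.322 − 1/0.407)/(4π×0.0398) = 1.297 K/W
R_vermiculite fill = (1/0.407 − 1/0.492)/(4π×0.0785) = 0.4303 K/W
R_total = 1.727 K/W
Q = ΔT/R_total = 183/1.727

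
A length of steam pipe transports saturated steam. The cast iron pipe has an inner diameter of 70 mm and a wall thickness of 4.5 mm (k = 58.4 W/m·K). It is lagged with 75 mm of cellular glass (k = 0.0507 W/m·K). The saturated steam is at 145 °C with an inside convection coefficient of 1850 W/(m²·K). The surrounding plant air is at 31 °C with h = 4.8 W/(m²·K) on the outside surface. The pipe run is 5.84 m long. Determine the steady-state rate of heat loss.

Q ≈ 183 W

Cylindrical conduction, so R = ln(r₂/r₁)/(2πkL) per layer, in series:
R_inner film = 1/(h_i·2πr₁L) = 1/(1850×2π×0.035×5.84) = 4.209×10^-4 K/W
R_cast iron pipe wall = ln(39.5/35)/(2π×58.4×5.84) = 5.644×10^-5 K/W
R_cellular glass = ln(114.5/39.5)/(2π×0.0507×5.84) = 0.5721 K/W
R_outer film = 1/(h_o·2πr_oL) = 1/(4.8×2π×0.1145×5.84) = 0.04959 K/W
R_total = 0.6221 K/W
Q = ΔT/R_total = 114/0.6221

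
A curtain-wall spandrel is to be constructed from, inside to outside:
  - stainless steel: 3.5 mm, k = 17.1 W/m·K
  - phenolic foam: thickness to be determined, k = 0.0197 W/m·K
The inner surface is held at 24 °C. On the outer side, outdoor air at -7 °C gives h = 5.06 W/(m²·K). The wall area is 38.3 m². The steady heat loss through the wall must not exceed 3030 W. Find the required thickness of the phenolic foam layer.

L ≈ 3.82 mm

Model the wall as resistances in series:
R_stainless steel = L/(kA) = 0.0035/(17.1×38.3) = 5.344×10^-6 K/W
R_outer film = 1/(h_o·A) = 1/(5.06×38.3) = 0.00516 K/W
Sum of the known resistances R_other = 0.005165 K/W
Required total resistance R_tot = ΔT/Q_allow = 31/3030 = 0.01023 K/W
R_phenolic foam = R_tot − R_other = 0.005066 K/W
L = R·k·A = 0.005066×0.0197×38.3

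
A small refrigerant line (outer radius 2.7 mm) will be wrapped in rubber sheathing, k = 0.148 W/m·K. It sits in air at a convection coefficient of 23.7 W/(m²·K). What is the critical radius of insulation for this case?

For a cylinder r_cr = k/h = 0.148/23.7
r_cr = 6.24 mm; since the bare radius (2.7 mm) is below r_cr, adding a thin layer of insulation will *increase* heat loss.

r_cr ≈ 6.24 mm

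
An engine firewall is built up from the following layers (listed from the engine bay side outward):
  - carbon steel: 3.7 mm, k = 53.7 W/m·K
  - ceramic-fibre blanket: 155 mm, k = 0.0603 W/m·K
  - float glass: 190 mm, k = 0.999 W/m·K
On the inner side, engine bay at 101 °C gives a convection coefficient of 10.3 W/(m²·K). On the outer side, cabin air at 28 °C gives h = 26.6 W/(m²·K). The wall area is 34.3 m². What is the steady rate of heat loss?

Series thermal resistances:
R_inner film = 1/(h_i·A) = 1/(10.3×34.3) = 0.002831 K/W
R_carbon steel = L/(kA) = 0.0037/(53.7×34.3) = 2.009×10^-6 K/W
R_ceramic-fibre blanket = L/(kA) = 0.155/(0.0603×34.3) = 0.07494 K/W
R_float glass = L/(kA) = 0.19/(0.999×34.3) = 0.005545 K/W
R_outer film = 1/(h_o·A) = 1/(26.6×34.3) = 0.001096 K/W
R_total = 0.08441 K/W
Q = ΔT / R_total = 73 / 0.08441

Q ≈ 865 W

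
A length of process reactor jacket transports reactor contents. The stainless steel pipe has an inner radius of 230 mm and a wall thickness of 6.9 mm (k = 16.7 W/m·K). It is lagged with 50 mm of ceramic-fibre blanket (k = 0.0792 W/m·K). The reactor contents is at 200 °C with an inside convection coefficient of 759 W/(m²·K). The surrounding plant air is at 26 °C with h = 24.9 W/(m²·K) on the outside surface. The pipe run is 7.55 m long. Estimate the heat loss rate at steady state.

Q ≈ 3220 W

For a radial system each layer contributes R = ln(r_out/r_in)/(2πkL); films add R = 1/(hA).
R_inner film = 1/(h_i·2πr₁L) = 1/(759×2π×0.23×7.55) = 1.208×10^-4 K/W
R_stainless steel pipe wall = ln(236.9/230)/(2π×16.7×7.55) = 3.731×10^-5 K/W
R_ceramic-fibre blanket = ln(286.9/236.9)/(2π×0.0792×7.55) = 0.05097 K/W
R_outer film = 1/(h_o·2πr_oL) = 1/(24.9×2π×0.2869×7.55) = 0.002951 K/W
R_total = 0.05408 K/W
Q = ΔT/R_total = 174/0.05408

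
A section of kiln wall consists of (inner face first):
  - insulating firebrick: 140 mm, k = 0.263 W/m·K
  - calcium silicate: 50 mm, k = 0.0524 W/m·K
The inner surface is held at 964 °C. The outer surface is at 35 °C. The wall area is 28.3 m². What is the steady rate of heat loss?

Series thermal resistances:
R_insulating firebrick = L/(kA) = 0.14/(0.263×28.3) = 0.01881 K/W
R_calcium silicate = L/(kA) = 0.05/(0.0524×28.3) = 0.03372 K/W
R_total = 0.05253 K/W
Q = ΔT / R_total = 929 / 0.05253

Q ≈ 17700 W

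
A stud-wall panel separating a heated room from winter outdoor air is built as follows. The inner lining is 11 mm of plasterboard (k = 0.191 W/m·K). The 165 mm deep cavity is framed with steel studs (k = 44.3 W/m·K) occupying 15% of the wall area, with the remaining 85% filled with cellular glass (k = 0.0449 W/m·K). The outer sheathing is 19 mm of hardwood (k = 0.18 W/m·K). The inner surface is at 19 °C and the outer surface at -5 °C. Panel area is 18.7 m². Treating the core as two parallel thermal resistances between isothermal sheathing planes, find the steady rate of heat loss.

Q ≈ 2390 W

Sheathing layers in series; stud and cavity paths in parallel between them.
R_inner = 0.011/(0.191×18.7) = 0.00308 K/W
R_stud  = 0.165/(44.3×0.15×18.7) = 0.001328 K/W
R_cav   = 0.165/(0.0449×0.85×18.7) = 0.2312 K/W
1/R_core = 1/R_stud + 1/R_cav → R_core = 0.00132 K/W
R_outer = 0.019/(0.18×18.7) = 0.005645 K/W
R_total = 0.01004 K/W
Q = ΔT/R_total = 24/0.01004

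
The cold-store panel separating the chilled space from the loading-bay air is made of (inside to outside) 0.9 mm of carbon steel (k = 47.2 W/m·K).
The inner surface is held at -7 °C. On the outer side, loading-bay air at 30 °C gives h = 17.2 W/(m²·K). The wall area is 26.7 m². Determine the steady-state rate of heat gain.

Q ≈ 17000 W

Thermal resistances in series:
R_carbon steel = L/(kA) = 0.0009/(47.2×26.7) = 7.141×10^-7 K/W
R_outer film = 1/(h_o·A) = 1/(17.2×26.7) = 0.002178 K/W
R_total = 0.002178 K/W
Q = ΔT / R_total = 37 / 0.002178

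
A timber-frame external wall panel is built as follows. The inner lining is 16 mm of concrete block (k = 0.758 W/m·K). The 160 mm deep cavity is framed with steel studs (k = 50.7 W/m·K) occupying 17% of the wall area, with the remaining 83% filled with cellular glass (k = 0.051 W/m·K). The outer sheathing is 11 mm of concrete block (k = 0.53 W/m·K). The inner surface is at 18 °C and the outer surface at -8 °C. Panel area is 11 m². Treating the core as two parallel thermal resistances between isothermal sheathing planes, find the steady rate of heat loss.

Q ≈ 4740 W

Sheathing layers in series; stud and cavity paths in parallel between them.
R_inner = 0.016/(0.758×11) = 0.001919 K/W
R_stud  = 0.16/(50.7×0.17×11) = 0.001688 K/W
R_cav   = 0.16/(0.051×0.83×11) = 0.3436 K/W
1/R_core = 1/R_stud + 1/R_cav → R_core = 0.001679 K/W
R_outer = 0.011/(0.53×11) = 0.001887 K/W
R_total = 0.005485 K/W
Q = ΔT/R_total = 26/0.005485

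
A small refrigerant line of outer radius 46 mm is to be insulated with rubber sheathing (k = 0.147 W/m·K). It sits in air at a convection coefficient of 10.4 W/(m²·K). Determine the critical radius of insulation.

r_cr ≈ 14.1 mm

For a cylinder r_cr = k/h = 0.147/10.4
r_cr = 14.1 mm; since the bare radius (46 mm) is above r_cr, any added insulation will reduce heat loss.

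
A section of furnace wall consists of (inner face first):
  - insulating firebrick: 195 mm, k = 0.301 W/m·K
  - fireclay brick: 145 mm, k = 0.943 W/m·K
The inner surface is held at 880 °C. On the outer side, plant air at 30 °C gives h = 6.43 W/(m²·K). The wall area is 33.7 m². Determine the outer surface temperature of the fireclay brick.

T ≈ 168 °C

Using the resistance-network approach (series):
R_insulating firebrick = L/(kA) = 0.195/(0.301×33.7) = 0.01922 K/W
R_fireclay brick = L/(kA) = 0.145/(0.943×33.7) = 0.004563 K/W
R_outer film = 1/(h_o·A) = 1/(6.43×33.7) = 0.004615 K/W
R_total = 0.0284 K/W;  Q = ΔT/R_total = 850/0.0284 = 29930 W
T_interface = T_inner − Q·ΣR(inner→interface) = 880 − 29900×0.02379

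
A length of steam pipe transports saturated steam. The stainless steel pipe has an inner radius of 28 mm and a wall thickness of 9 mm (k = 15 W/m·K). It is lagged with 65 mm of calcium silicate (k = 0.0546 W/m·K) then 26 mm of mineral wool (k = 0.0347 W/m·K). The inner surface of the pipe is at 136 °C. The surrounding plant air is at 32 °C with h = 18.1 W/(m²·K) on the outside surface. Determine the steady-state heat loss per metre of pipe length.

q′ ≈ 25.6 W/m

Per-layer cylindrical resistances, series-summed:
R_stainless steel pipe wall = ln(37/28)/(2π×15×1) = 0.002957 K/W
R_calcium silicate = ln(102/37)/(2π×0.0546×1) = 2.956 K/W
R_mineral wool = ln(128/102)/(2π×0.0347×1) = 1.041 K/W
R_outer film = 1/(h_o·2πr_oL) = 1/(18.1×2π×0.128×1) = 0.0687 K/W
R_total = 4.069 K/W
Q = ΔT/R_total = 104/4.069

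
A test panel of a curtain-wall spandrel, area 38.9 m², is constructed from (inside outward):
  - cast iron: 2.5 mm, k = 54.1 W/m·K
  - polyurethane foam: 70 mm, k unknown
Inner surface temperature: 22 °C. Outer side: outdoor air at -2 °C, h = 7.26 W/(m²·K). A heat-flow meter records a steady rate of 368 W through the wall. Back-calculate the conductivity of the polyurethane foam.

k ≈ 0.0292 W/(m·K)

Model the wall as resistances in series:
R_cast iron = L/(kA) = 0.0025/(54.1×38.9) = 1.188×10^-6 K/W
R_outer film = 1/(h_o·A) = 1/(7.26×38.9) = 0.003541 K/W
Sum of known resistances R_other = 0.003542 K/W
Total R = ΔT/Q = 24/368 = 0.06522 K/W
R_polyurethane foam = R_total − R_other = 0.06168 K/W
k = L/(R·A) = 0.07/(0.06168×38.9)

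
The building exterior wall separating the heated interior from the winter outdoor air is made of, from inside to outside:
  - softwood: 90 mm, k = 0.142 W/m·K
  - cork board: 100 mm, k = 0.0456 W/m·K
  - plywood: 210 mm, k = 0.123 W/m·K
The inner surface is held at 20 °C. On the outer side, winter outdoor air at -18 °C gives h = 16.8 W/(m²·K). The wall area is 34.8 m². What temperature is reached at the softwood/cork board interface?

Thermal resistances in series:
R_softwood = L/(kA) = 0.09/(0.142×34.8) = 0.01821 K/W
R_cork board = L/(kA) = 0.1/(0.0456×34.8) = 0.06302 K/W
R_plywood = L/(kA) = 0.21/(0.123×34.8) = 0.04906 K/W
R_outer film = 1/(h_o·A) = 1/(16.8×34.8) = 0.00171 K/W
R_total = 0.132 K/W;  Q = ΔT/R_total = 38/0.132 = 287.9 W
T_interface = T_inner − Q·ΣR(inner→interface) = 20 − 288×0.01821

T ≈ 14.8 °C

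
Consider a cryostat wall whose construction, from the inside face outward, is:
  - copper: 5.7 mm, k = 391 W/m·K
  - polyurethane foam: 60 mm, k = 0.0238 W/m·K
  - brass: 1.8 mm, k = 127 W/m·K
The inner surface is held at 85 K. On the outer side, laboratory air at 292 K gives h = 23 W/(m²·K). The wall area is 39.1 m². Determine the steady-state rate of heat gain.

Q ≈ 3160 W

Treating each layer as a thermal resistance in series:
R_copper = L/(kA) = 0.0057/(391×39.1) = 3.728×10^-7 K/W
R_polyurethane foam = L/(kA) = 0.06/(0.0238×39.1) = 0.06448 K/W
R_brass = L/(kA) = 0.0018/(127×39.1) = 3.625×10^-7 K/W
R_outer film = 1/(h_o·A) = 1/(23×39.1) = 0.001112 K/W
R_total = 0.06559 K/W
Q = ΔT / R_total = 207 / 0.06559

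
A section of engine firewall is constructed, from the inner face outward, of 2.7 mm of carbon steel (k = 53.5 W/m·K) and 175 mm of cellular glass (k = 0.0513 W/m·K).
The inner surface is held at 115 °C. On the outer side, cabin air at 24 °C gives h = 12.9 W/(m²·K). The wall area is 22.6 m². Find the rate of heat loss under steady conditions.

Thermal resistances in series:
R_carbon steel = L/(kA) = 0.0027/(53.5×22.6) = 2.233×10^-6 K/W
R_cellular glass = L/(kA) = 0.175/(0.0513×22.6) = 0.1509 K/W
R_outer film = 1/(h_o·A) = 1/(12.9×22.6) = 0.00343 K/W
R_total = 0.1544 K/W
Q = ΔT / R_total = 91 / 0.1544

Q ≈ 589 W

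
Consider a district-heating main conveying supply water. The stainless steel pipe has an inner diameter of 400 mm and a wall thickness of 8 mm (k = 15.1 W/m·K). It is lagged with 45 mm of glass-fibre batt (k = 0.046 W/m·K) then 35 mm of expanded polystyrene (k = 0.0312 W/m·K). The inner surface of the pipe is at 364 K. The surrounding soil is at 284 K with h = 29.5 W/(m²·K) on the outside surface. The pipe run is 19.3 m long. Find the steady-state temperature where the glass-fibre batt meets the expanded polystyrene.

T ≈ 324 K

Per-layer cylindrical resistances, series-summed:
R_stainless steel pipe wall = ln(208/200)/(2π×15.1×19.3) = 2.142×10^-5 K/W
R_glass-fibre batt = ln(253/208)/(2π×0.046×19.3) = 0.03511 K/W
R_expanded polystyrene = ln(288/253)/(2π×0.0312×19.3) = 0.03425 K/W
R_outer film = 1/(h_o·2πr_oL) = 1/(29.5×2π×0.288×19.3) = 9.706×10^-4 K/W
R_total = 0.07035 K/W
Q = ΔT/R_total = 80/0.07035
Q = 1140 W
T_interface = T_inner − Q·ΣR(inner→interface) = 364 − 1140×0.03513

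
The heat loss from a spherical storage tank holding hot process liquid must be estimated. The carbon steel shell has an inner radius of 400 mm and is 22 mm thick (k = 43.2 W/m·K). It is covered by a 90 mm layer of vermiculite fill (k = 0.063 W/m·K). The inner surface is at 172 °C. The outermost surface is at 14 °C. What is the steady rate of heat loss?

For a spherical shell R = (1/r₁ − 1/r₂)/(4πk); film R = 1/(h·4πr²). In series:
R_carbon steel shell = (1/0.4 − 1/0.422)/(4π×43.2) = 2.401×10^-4 K/W
R_vermiculite fill = (1/0.422 − 1/0.512)/(4π×0.063) = 0.5262 K/W
R_total = 0.5264 K/W
Q = ΔT/R_total = 158/0.5264

Q ≈ 300 W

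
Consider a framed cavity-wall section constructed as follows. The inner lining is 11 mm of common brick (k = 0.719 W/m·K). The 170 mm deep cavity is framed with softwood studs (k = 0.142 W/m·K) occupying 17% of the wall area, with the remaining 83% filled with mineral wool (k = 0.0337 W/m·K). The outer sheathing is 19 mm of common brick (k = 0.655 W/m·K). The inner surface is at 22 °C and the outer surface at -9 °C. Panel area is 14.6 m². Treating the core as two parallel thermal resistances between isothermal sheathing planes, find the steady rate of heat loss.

Q ≈ 137 W

Sheathing layers in series; stud and cavity paths in parallel between them.
R_inner = 0.011/(0.719×14.6) = 0.001048 K/W
R_stud  = 0.17/(0.142×0.17×14.6) = 0.4823 K/W
R_cav   = 0.17/(0.0337×0.83×14.6) = 0.4163 K/W
1/R_core = 1/R_stud + 1/R_cav → R_core = 0.2234 K/W
R_outer = 0.019/(0.655×14.6) = 0.001987 K/W
R_total = 0.2265 K/W
Q = ΔT/R_total = 31/0.2265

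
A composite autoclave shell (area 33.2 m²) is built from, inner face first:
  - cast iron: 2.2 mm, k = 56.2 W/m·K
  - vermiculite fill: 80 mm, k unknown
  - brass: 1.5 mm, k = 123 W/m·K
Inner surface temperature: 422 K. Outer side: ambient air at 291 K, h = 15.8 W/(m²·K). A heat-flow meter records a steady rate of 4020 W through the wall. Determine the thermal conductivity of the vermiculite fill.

k ≈ 0.0785 W/(m·K)

Treating each layer as a thermal resistance in series:
R_cast iron = L/(kA) = 0.0022/(56.2×33.2) = 1.179×10^-6 K/W
R_brass = L/(kA) = 0.0015/(123×33.2) = 3.673×10^-7 K/W
R_outer film = 1/(h_o·A) = 1/(15.8×33.2) = 0.001906 K/W
Sum of known resistances R_other = 0.001908 K/W
Total R = ΔT/Q = 131/4020 = 0.03259 K/W
R_vermiculite fill = R_total − R_other = 0.03068 K/W
k = L/(R·A) = 0.08/(0.03068×33.2)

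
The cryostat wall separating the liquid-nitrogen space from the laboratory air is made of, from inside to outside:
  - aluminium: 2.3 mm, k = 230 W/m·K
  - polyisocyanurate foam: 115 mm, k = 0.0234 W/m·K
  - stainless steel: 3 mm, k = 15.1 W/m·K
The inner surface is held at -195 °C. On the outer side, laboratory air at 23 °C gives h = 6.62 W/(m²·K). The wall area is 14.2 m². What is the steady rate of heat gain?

Q ≈ 611 W

Treating each layer as a thermal resistance in series:
R_aluminium = L/(kA) = 0.0023/(230×14.2) = 7.042×10^-7 K/W
R_polyisocyanurate foam = L/(kA) = 0.115/(0.0234×14.2) = 0.3461 K/W
R_stainless steel = L/(kA) = 0.003/(15.1×14.2) = 1.399×10^-5 K/W
R_outer film = 1/(h_o·A) = 1/(6.62×14.2) = 0.01064 K/W
R_total = 0.3567 K/W
Q = ΔT / R_total = 218 / 0.3567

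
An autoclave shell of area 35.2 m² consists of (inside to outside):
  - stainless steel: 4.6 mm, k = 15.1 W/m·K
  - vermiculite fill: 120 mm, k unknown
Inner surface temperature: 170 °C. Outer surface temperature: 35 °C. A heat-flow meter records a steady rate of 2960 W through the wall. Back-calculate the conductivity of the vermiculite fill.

Treating each layer as a thermal resistance in series:
R_stainless steel = L/(kA) = 0.0046/(15.1×35.2) = 8.654×10^-6 K/W
Sum of known resistances R_other = 8.654×10^-6 K/W
Total R = ΔT/Q = 135/2960 = 0.04561 K/W
R_vermiculite fill = R_total − R_other = 0.0456 K/W
k = L/(R·A) = 0.12/(0.0456×35.2)

k ≈ 0.0748 W/(m·K)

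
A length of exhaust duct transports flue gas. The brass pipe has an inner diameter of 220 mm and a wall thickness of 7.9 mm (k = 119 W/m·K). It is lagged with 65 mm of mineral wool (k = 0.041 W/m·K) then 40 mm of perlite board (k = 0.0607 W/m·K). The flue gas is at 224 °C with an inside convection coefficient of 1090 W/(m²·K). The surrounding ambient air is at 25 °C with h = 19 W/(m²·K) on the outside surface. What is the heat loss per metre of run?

q′ ≈ 88 W/m

Treating each annulus and film as a series resistance:
R_inner film = 1/(h_i·2πr₁L) = 1/(1090×2π×0.11×1) = 0.001327 K/W
R_brass pipe wall = ln(117.9/110)/(2π×119×1) = 9.276×10^-5 K/W
R_mineral wool = ln(182.9/117.9)/(2π×0.041×1) = 1.705 K/W
R_perlite board = ln(222.9/182.9)/(2π×0.0607×1) = 0.5186 K/W
R_outer film = 1/(h_o·2πr_oL) = 1/(19×2π×0.2229×1) = 0.03758 K/W
R_total = 2.262 K/W
Q = ΔT/R_total = 199/2.262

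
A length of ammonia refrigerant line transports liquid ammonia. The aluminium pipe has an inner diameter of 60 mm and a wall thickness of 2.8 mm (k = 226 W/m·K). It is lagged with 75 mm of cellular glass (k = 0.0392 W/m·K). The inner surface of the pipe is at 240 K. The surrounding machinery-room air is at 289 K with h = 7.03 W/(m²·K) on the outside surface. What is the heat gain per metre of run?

Treating each annulus and film as a series resistance:
R_aluminium pipe wall = ln(32.8/30)/(2π×226×1) = 6.284×10^-5 K/W
R_cellular glass = ln(107.8/32.8)/(2π×0.0392×1) = 4.831 K/W
R_outer film = 1/(h_o·2πr_oL) = 1/(7.03×2π×0.1078×1) = 0.21 K/W
R_total = 5.041 K/W
Q = ΔT/R_total = 49/5.041

q′ ≈ 9.72 W/m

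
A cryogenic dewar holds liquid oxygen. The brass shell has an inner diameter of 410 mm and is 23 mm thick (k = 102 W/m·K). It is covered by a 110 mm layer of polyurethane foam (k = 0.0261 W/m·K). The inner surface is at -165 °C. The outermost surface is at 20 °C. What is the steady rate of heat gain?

Q ≈ 42.5 W

Spherical conduction: R = (1/r_in − 1/r_out)/(4πk) per layer; series-sum.
R_brass shell = (1/0.205 − 1/0.228)/(4π×102) = 3.839×10^-4 K/W
R_polyurethane foam = (1/0.228 − 1/0.338)/(4π×0.0261) = 4.352 K/W
R_total = 4.352 K/W
Q = ΔT/R_total = 185/4.352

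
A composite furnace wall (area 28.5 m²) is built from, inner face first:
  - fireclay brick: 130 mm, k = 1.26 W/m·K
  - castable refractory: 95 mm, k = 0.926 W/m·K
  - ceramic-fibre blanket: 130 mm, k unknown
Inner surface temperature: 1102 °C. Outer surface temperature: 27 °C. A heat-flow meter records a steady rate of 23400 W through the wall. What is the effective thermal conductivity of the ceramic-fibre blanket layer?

k ≈ 0.118 W/(m·K)

Using the resistance-network approach (series):
R_fireclay brick = L/(kA) = 0.13/(1.26×28.5) = 0.00362 K/W
R_castable refractory = L/(kA) = 0.095/(0.926×28.5) = 0.0036 K/W
Sum of known resistances R_other = 0.00722 K/W
Total R = ΔT/Q = 1075/23400 = 0.04594 K/W
R_ceramic-fibre blanket = R_total − R_other = 0.03872 K/W
k = L/(R·A) = 0.13/(0.03872×28.5)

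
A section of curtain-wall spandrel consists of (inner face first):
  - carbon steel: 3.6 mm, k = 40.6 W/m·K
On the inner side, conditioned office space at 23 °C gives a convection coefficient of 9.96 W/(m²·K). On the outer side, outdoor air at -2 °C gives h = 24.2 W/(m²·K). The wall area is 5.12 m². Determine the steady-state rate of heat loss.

Series thermal resistances:
R_inner film = 1/(h_i·A) = 1/(9.96×5.12) = 0.01961 K/W
R_carbon steel = L/(kA) = 0.0036/(40.6×5.12) = 1.732×10^-5 K/W
R_outer film = 1/(h_o·A) = 1/(24.2×5.12) = 0.008071 K/W
R_total = 0.0277 K/W
Q = ΔT / R_total = 25 / 0.0277

Q ≈ 903 W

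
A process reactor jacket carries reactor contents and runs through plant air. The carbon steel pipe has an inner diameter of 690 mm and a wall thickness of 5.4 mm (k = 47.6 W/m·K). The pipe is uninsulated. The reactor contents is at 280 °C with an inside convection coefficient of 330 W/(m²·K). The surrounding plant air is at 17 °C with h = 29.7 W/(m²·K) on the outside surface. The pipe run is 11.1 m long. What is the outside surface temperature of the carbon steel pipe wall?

For a radial system each layer contributes R = ln(r_out/r_in)/(2πkL); films add R = 1/(hA).
R_inner film = 1/(h_i·2πr₁L) = 1/(330×2π×0.345×11.1) = 1.259×10^-4 K/W
R_carbon steel pipe wall = ln(350.4/345)/(2π×47.6×11.1) = 4.678×10^-6 K/W
R_outer film = 1/(h_o·2πr_oL) = 1/(29.7×2π×0.3504×11.1) = 0.001378 K/W
R_total = 0.001508 K/W
Q = ΔT/R_total = 263/0.001508
Q = 174000 W
T_interface = T_inner − Q·ΣR(inner→interface) = 280 − 174000×1.306×10^-4

T ≈ 257 °C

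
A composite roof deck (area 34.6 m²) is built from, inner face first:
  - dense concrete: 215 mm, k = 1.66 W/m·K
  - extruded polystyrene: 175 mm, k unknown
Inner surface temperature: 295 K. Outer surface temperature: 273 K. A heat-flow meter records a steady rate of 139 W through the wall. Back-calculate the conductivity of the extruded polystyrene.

Model the wall as resistances in series:
R_dense concrete = L/(kA) = 0.215/(1.66×34.6) = 0.003743 K/W
Sum of known resistances R_other = 0.003743 K/W
Total R = ΔT/Q = 22/139 = 0.1583 K/W
R_extruded polystyrene = R_total − R_other = 0.1545 K/W
k = L/(R·A) = 0.175/(0.1545×34.6)

k ≈ 0.0327 W/(m·K)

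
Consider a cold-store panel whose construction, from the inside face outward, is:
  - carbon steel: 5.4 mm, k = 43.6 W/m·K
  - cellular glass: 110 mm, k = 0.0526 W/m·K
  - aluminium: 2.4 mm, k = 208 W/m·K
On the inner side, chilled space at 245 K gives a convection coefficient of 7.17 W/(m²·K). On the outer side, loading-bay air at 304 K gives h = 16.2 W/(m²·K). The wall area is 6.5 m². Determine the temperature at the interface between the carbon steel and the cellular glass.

T ≈ 249 K

Model the wall as resistances in series:
R_inner film = 1/(h_i·A) = 1/(7.17×6.5) = 0.02146 K/W
R_carbon steel = L/(kA) = 0.0054/(43.6×6.5) = 1.905×10^-5 K/W
R_cellular glass = L/(kA) = 0.11/(0.0526×6.5) = 0.3217 K/W
R_aluminium = L/(kA) = 0.0024/(208×6.5) = 1.775×10^-6 K/W
R_outer film = 1/(h_o·A) = 1/(16.2×6.5) = 0.009497 K/W
R_total = 0.3527 K/W;  Q = ΔT/R_total = 59/0.3527 = 167.3 W
T_interface = T_inner + Q·ΣR(inner→interface) = 245 + 167×0.02148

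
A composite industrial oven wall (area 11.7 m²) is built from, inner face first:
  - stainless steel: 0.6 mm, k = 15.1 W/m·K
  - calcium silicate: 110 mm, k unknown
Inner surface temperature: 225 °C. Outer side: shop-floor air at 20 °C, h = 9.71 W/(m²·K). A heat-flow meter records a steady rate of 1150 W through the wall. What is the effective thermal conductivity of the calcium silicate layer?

Thermal resistances in series:
R_stainless steel = L/(kA) = 0.0006/(15.1×11.7) = 3.396×10^-6 K/W
R_outer film = 1/(h_o·A) = 1/(9.71×11.7) = 0.008802 K/W
Sum of known resistances R_other = 0.008806 K/W
Total R = ΔT/Q = 205/1150 = 0.1783 K/W
R_calcium silicate = R_total − R_other = 0.1695 K/W
k = L/(R·A) = 0.11/(0.1695×11.7)

k ≈ 0.0555 W/(m·K)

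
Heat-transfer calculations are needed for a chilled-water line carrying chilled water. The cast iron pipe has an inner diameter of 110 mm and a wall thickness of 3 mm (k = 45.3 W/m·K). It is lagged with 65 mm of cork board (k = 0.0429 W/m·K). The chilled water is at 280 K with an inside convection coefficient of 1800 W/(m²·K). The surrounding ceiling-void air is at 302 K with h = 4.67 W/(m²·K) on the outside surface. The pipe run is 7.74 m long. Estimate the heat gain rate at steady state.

Q ≈ 55.5 W

Per-layer cylindrical resistances, series-summed:
R_inner film = 1/(h_i·2πr₁L) = 1/(1800×2π×0.055×7.74) = 2.077×10^-4 K/W
R_cast iron pipe wall = ln(58/55)/(2π×45.3×7.74) = 2.411×10^-5 K/W
R_cork board = ln(123/58)/(2π×0.0429×7.74) = 0.3603 K/W
R_outer film = 1/(h_o·2πr_oL) = 1/(4.67×2π×0.123×7.74) = 0.0358 K/W
R_total = 0.3964 K/W
Q = ΔT/R_total = 22/0.3964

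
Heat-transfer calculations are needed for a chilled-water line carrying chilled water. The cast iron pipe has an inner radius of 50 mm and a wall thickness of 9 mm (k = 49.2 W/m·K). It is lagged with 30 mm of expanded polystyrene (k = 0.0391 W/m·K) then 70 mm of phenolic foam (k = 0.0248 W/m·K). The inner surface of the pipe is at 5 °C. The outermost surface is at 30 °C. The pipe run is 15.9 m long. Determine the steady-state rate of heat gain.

Q ≈ 73.6 W

Radial resistances (cylindrical: R_cond = ln(r_o/r_i)/(2πkL), R_conv = 1/(h·2πrL)):
R_cast iron pipe wall = ln(59/50)/(2π×49.2×15.9) = 3.367×10^-5 K/W
R_expanded polystyrene = ln(89/59)/(2π×0.0391×15.9) = 0.1052 K/W
R_phenolic foam = ln(159/89)/(2π×0.0248×15.9) = 0.2342 K/W
R_total = 0.3395 K/W
Q = ΔT/R_total = 25/0.3395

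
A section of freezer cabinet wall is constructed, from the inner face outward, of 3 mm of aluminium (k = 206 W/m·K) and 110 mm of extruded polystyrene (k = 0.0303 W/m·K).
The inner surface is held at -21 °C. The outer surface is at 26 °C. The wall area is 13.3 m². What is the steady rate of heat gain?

Q ≈ 172 W

Series thermal resistances:
R_aluminium = L/(kA) = 0.003/(206×13.3) = 1.095×10^-6 K/W
R_extruded polystyrene = L/(kA) = 0.11/(0.0303×13.3) = 0.273 K/W
R_total = 0.273 K/W
Q = ΔT / R_total = 47 / 0.273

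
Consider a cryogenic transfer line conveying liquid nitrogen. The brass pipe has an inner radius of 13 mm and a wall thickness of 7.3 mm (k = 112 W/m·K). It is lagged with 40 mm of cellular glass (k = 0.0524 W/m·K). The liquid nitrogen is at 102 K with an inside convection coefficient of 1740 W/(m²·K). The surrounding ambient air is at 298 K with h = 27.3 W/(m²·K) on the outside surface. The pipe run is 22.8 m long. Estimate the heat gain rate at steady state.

Radial resistances (cylindrical: R_cond = ln(r_o/r_i)/(2πkL), R_conv = 1/(h·2πrL)):
R_inner film = 1/(h_i·2πr₁L) = 1/(1740×2π×0.013×22.8) = 3.086×10^-4 K/W
R_brass pipe wall = ln(20.3/13)/(2π×112×22.8) = 2.778×10^-5 K/W
R_cellular glass = ln(60.3/20.3)/(2π×0.0524×22.8) = 0.145 K/W
R_outer film = 1/(h_o·2πr_oL) = 1/(27.3×2π×0.0603×22.8) = 0.00424 K/W
R_total = 0.1496 K/W
Q = ΔT/R_total = 196/0.1496

Q ≈ 1310 W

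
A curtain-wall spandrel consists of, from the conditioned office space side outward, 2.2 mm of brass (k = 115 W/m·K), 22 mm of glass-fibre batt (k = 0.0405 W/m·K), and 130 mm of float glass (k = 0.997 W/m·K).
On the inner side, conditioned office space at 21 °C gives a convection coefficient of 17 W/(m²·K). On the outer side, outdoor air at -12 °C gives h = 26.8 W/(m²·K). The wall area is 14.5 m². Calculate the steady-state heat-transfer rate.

Using the resistance-network approach (series):
R_inner film = 1/(h_i·A) = 1/(17×14.5) = 0.004057 K/W
R_brass = L/(kA) = 0.0022/(115×14.5) = 1.319×10^-6 K/W
R_glass-fibre batt = L/(kA) = 0.022/(0.0405×14.5) = 0.03746 K/W
R_float glass = L/(kA) = 0.13/(0.997×14.5) = 0.008992 K/W
R_outer film = 1/(h_o·A) = 1/(26.8×14.5) = 0.002573 K/W
R_total = 0.05309 K/W
Q = ΔT / R_total = 33 / 0.05309

Q ≈ 622 W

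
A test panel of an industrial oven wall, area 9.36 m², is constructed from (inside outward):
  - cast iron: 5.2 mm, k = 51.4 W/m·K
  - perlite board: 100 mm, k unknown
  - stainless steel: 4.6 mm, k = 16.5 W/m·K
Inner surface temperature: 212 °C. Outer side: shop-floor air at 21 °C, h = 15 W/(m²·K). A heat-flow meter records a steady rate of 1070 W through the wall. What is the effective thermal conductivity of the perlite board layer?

Treating each layer as a thermal resistance in series:
R_cast iron = L/(kA) = 0.0052/(51.4×9.36) = 1.081×10^-5 K/W
R_stainless steel = L/(kA) = 0.0046/(16.5×9.36) = 2.979×10^-5 K/W
R_outer film = 1/(h_o·A) = 1/(15×9.36) = 0.007123 K/W
Sum of known resistances R_other = 0.007163 K/W
Total R = ΔT/Q = 191/1070 = 0.1785 K/W
R_perlite board = R_total − R_other = 0.1713 K/W
k = L/(R·A) = 0.1/(0.1713×9.36)

k ≈ 0.0624 W/(m·K)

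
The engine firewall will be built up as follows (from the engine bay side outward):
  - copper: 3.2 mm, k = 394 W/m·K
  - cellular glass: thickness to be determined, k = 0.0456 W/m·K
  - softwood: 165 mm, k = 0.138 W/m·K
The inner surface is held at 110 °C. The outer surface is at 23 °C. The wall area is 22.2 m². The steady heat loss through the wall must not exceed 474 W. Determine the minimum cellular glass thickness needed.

Model the wall as resistances in series:
R_copper = L/(kA) = 0.0032/(394×22.2) = 3.658×10^-7 K/W
R_softwood = L/(kA) = 0.165/(0.138×22.2) = 0.05386 K/W
Sum of the known resistances R_other = 0.05386 K/W
Required total resistance R_tot = ΔT/Q_allow = 87/474 = 0.1835 K/W
R_cellular glass = R_tot − R_other = 0.1297 K/W
L = R·k·A = 0.1297×0.0456×22.2

L ≈ 131 mm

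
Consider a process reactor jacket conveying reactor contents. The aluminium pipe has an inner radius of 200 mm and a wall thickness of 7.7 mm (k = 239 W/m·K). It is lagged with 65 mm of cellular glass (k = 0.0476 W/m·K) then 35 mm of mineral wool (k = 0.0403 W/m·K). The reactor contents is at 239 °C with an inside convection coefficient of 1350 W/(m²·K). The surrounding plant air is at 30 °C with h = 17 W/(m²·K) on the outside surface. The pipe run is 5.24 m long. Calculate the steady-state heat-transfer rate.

Cylindrical conduction, so R = ln(r₂/r₁)/(2πkL) per layer, in series:
R_inner film = 1/(h_i·2πr₁L) = 1/(1350×2π×0.2×5.24) = 1.125×10^-4 K/W
R_aluminium pipe wall = ln(207.7/200)/(2π×239×5.24) = 4.801×10^-6 K/W
R_cellular glass = ln(272.7/207.7)/(2π×0.0476×5.24) = 0.1737 K/W
R_mineral wool = ln(307.7/272.7)/(2π×0.0403×5.24) = 0.09101 K/W
R_outer film = 1/(h_o·2πr_oL) = 1/(17×2π×0.3077×5.24) = 0.005806 K/W
R_total = 0.2707 K/W
Q = ΔT/R_total = 209/0.2707

Q ≈ 772 W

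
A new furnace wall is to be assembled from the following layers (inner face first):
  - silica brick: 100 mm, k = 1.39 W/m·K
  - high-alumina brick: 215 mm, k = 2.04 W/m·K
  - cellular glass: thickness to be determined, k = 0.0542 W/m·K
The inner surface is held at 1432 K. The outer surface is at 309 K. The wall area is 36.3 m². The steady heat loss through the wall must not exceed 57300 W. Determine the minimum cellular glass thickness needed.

L ≈ 28.9 mm

Treating each layer as a thermal resistance in series:
R_silica brick = L/(kA) = 0.1/(1.39×36.3) = 0.001982 K/W
R_high-alumina brick = L/(kA) = 0.215/(2.04×36.3) = 0.002903 K/W
Sum of the known resistances R_other = 0.004885 K/W
Required total resistance R_tot = ΔT/Q_allow = 1123/57300 = 0.0196 K/W
R_cellular glass = R_tot − R_other = 0.01471 K/W
L = R·k·A = 0.01471×0.0542×36.3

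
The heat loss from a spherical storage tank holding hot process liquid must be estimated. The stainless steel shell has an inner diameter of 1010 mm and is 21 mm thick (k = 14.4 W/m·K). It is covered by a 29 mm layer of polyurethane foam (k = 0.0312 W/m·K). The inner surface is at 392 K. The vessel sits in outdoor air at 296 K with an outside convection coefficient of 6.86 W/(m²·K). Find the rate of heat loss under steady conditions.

Each spherical layer contributes R = (1/r_i − 1/r_o)/(4πk):
R_stainless steel shell = (1/0.505 − 1/0.526)/(4π×14.4) = 4.369×10^-4 K/W
R_polyurethane foam = (1/0.526 − 1/0.555)/(4π×0.0312) = 0.2534 K/W
R_outer film = 1/(h·4πr_o²) = 1/(6.86×4π×0.555²) = 0.03766 K/W
R_total = 0.2915 K/W
Q = ΔT/R_total = 96/0.2915

Q ≈ 329 W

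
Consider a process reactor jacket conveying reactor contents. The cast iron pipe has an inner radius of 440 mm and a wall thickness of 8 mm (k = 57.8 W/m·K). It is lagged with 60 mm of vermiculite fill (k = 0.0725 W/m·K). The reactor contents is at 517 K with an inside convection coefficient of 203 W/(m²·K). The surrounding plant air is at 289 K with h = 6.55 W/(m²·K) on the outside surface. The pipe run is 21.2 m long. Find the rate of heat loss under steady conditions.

Cylindrical conduction, so R = ln(r₂/r₁)/(2πkL) per layer, in series:
R_inner film = 1/(h_i·2πr₁L) = 1/(203×2π×0.44×21.2) = 8.405×10^-5 K/W
R_cast iron pipe wall = ln(448/440)/(2π×57.8×21.2) = 2.34×10^-6 K/W
R_vermiculite fill = ln(508/448)/(2π×0.0725×21.2) = 0.01301 K/W
R_outer film = 1/(h_o·2πr_oL) = 1/(6.55×2π×0.508×21.2) = 0.002256 K/W
R_total = 0.01536 K/W
Q = ΔT/R_total = 228/0.01536

Q ≈ 14800 W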